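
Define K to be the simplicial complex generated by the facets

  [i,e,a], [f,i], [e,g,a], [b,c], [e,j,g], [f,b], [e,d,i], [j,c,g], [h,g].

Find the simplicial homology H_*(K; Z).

We work with the vertex ordering a < b < c < d < e < f < g < h < i < j. The simplices of K, each written with vertices in increasing order, are:

  0-simplices (10): a, b, c, d, e, f, g, h, i, j
  1-simplices (15): ae, ag, ai, bc, bf, cg, cj, de, di, eg, ei, ej, fi, gh, gj
  2-simplices (5): aeg, aei, cgj, dei, egj

Hence C_0 ≅ Z^10, C_1 ≅ Z^15, C_2 ≅ Z^5.

The boundary map ∂_1: C_1 → C_0 is given by ∂[p,q] = [q] − [p]. For instance
  ∂di = i − d.
The resulting 10×15 matrix has rank 9, and its Smith normal form has invariant factors (1,1,1,1,1,1,1,1,1).

The boundary map ∂_2: C_2 → C_1 sends each 2-simplex [p,q,r] to [q,r] − [p,r] + [p,q]. For instance
  ∂aeg = eg − ag + ae,
  ∂cgj = gj − cj + cg.
As a 15×5 matrix over Z this has rank 5, with invariant factors (1,1,1,1,1).

Reading off H_k = ker ∂_k / im ∂_{k+1}:

  H_0: rank C_0 − rank ∂_1 = 10 − 9 = 1, and the invariant factors of ∂_1 are all 1, so H_0 ≅ Z.
  H_1: rank ker ∂_1 − rank ∂_2 = (15 − 9) − 5 = 1, and the invariant factors of ∂_2 are all 1, so H_1 ≅ Z.
  H_2: rank ker ∂_2 − rank ∂_3 = (5 − 5) − 0 = 0, and there is no ∂_3, so H_2 ≅ 0.

As a check, the Euler characteristic is 10 − 15 + 5 = 0, which agrees with 1 − 1 + 0 = 0.

H_0 = Z,  H_1 = Z,  H_2 = 0.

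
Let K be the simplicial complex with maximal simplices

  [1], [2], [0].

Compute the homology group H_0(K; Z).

Order the vertices as 0 < 1 < 2. Listing each simplex with vertices in this order, K has dimension 0 with simplices:

  0-simplices (3): [0], [1], [2]

Hence C_0 ≅ Z^3.

From H_k ≅ ker(∂_k) / im(∂_{k+1}) we obtain:

  H_0: rank C_0 − rank ∂_1 = 3 − 0 = 3, and there is no ∂_1, so H_0 ≅ Z^3.

(K is a triangulation of a set of 3 points.)

H_0 = Z^3.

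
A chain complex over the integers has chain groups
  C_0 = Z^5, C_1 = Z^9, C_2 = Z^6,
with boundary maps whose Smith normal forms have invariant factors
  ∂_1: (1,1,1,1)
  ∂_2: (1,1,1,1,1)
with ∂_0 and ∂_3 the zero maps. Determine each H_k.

H_0 ≅ Z,  H_1 = 0,  H_2 ≅ Z.

H_0: b_0 = 5 − 0 − 4 = 1; torsion from ∂_1 factors > 1: none. So H_0 ≅ Z.
H_1: b_1 = 9 − 4 − 5 = 0; torsion from ∂_2 factors > 1: none. So H_1 ≅ 0.
H_2: b_2 = 6 − 5 − 0 = 1; torsion from ∂_3 factors > 1: none. So H_2 ≅ Z.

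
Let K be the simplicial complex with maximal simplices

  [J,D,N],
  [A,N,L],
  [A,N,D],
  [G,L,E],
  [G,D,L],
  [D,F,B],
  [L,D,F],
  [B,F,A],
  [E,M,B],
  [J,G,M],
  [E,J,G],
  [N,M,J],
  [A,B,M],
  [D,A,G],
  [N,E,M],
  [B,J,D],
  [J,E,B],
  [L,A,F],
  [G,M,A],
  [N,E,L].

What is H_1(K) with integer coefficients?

Fix the vertex order A < B < D < E < F < G < J < L < M < N and write every simplex with vertices in increasing order. Then dim K = 2 and the simplices of K are:

  0-simplices (10): A, B, D, E, F, G, J, L, M, N
  1-simplices (30): AB, AD, AF, AG, AL, AM, AN, BD, BE, BF, BJ, BM, DF, DG, DJ, DL, DN, EG, EJ, EL, EM, EN, FL, GJ, GL, GM, JM, JN, LN, MN
  2-simplices (20): ABF, ABM, ADG, ADN, AFL, AGM, ALN, BDF, BDJ, BEJ, BEM, DFL, DGL, DJN, EGJ, EGL, ELN, EMN, GJM, JMN

Hence C_0 ≅ Z^10, C_1 ≅ Z^30, C_2 ≅ Z^20.

Boundary ∂_1: C_1 → C_0 maps an edge to its endpoints' difference, ∂[p,q] = q − p.
The 10×30 boundary matrix has rank 9 and Smith normal form diag(1,1,1,1,1,1,1,1,1).

∂_2: C_2 → C_1 maps a triangle to the signed sum of its edges. For instance
  ∂ABM = BM − AM + AB,
  ∂ADG = DG − AG + AD.
The resulting 30×20 matrix has rank 20, and its Smith normal form has invariant factors (1,1,1,1,1,1,1,1,1,1,1,1,1,1,1,1,1,1,1,2).

Computing H_k = (kernel of ∂_k) / (image of ∂_{k+1}):

  H_1: rank ker ∂_1 − rank ∂_2 = (30 − 9) − 20 = 1, and ∂_2 has invariant factor 2 > 1, so H_1 = Z ⊕ Z/2.

H_1 = Z ⊕ Z/2.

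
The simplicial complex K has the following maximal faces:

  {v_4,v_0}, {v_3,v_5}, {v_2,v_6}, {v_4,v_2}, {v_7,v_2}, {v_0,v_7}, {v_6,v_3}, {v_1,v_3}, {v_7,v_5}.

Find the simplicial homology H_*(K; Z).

H_0 ≅ Z,  H_1 ≅ Z^2.

We work with the vertex ordering v_0 < v_1 < v_2 < v_3 < v_4 < v_5 < v_6 < v_7. The simplices of K, each written with vertices in increasing order, are:

  0-simplices (8): [v_0], [v_1], [v_2], [v_3], [v_4], [v_5], [v_6], [v_7]
  1-simplices (9): [v_0,v_4], [v_0,v_7], [v_1,v_3], [v_2,v_4], [v_2,v_6], [v_2,v_7], [v_3,v_5], [v_3,v_6], [v_5,v_7]

giving chain groups C_0 ≅ Z^8, C_1 ≅ Z^9.

∂_1: C_1 → C_0 maps an edge to its endpoints' difference, ∂[p,q] = q − p. For instance
  ∂[v_2,v_4] = [v_4] − [v_2].
As a 8×9 matrix over Z this has rank 7, with invariant factors (1,1,1,1,1,1,1).

Reading off H_k = ker ∂_k / im ∂_{k+1}:

  H_0: rank C_0 − rank ∂_1 = 8 − 7 = 1, and the invariant factors of ∂_1 are all 1, so H_0 ≅ Z.
  H_1: rank ker ∂_1 − rank ∂_2 = (9 − 7) − 0 = 2, and there is no ∂_2, so H_1 ≅ Z^2.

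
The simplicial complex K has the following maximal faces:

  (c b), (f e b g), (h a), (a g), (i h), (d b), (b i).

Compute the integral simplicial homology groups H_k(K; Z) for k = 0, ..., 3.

K has 9 vertices, 12 edges, 4 triangles, 1 3-simplex.
rank ∂_0 = 0, rank ∂_1 = 8 ⇒ b_0 = 9 − 0 − 8 = 1; all invariant factors of ∂_1 are 1 so no torsion. So H_0 ≅ Z.
rank ∂_1 = 8, rank ∂_2 = 3 ⇒ b_1 = 12 − 8 − 3 = 1; all invariant factors of ∂_2 are 1 so no torsion. So H_1 ≅ Z.
rank ∂_2 = 3, rank ∂_3 = 1 ⇒ b_2 = 4 − 3 − 1 = 0; all invariant factors of ∂_3 are 1 so no torsion. So H_2 ≅ 0.
rank ∂_3 = 1, rank ∂_4 = 0 ⇒ b_3 = 1 − 1 − 0 = 0. So H_3 ≅ 0.

H_0 ≅ Z,  H_1 ≅ Z,  H_2 = 0,  H_3 = 0.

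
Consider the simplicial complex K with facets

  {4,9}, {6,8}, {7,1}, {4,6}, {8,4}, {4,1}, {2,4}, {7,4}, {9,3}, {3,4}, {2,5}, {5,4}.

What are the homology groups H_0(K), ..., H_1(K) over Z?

H_0 = Z,  H_1 = Z^4.

Fix the vertex order 1 < 2 < 3 < 4 < 5 < 6 < 7 < 8 < 9 and write every simplex with vertices in increasing order. Then dim K = 1 and the simplices of K are:

  0-simplices (9): [1], [2], [3], [4], [5], [6], [7], [8], [9]
  1-simplices (12): [1,4], [1,7], [2,4], [2,5], [3,4], [3,9], [4,5], [4,6], [4,7], [4,8], [4,9], [6,8]

so the chain groups are C_0 ≅ Z^9, C_1 ≅ Z^12.

Boundary ∂_1: C_1 → C_0 is given by ∂[p,q] = [q] − [p]. For instance
  ∂[4,8] = [8] − [4].
As a 9×12 matrix over Z this has rank 8, with invariant factors (1,1,1,1,1,1,1,1).

Computing H_k = (kernel of ∂_k) / (image of ∂_{k+1}):

  H_0: rank C_0 − rank ∂_1 = 9 − 8 = 1, and the invariant factors of ∂_1 are all 1, so H_0 ≅ Z.
  H_1: rank ker ∂_1 − rank ∂_2 = (12 − 8) − 0 = 4, and there is no ∂_2, so H_1 ≅ Z^4.

As a check, the Euler characteristic is 9 − 12 = -3, which agrees with 1 − 4 = -3.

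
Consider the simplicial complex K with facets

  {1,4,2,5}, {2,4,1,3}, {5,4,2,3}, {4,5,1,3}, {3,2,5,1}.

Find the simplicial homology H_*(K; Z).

H_0 ≅ Z,  H_1 = 0,  H_2 = 0,  H_3 ≅ Z.

Fix the vertex order 1 < 2 < 3 < 4 < 5 and write every simplex with vertices in increasing order. Then dim K = 3 and the simplices of K are:

  0-simplices (5): [1], [2], [3], [4], [5]
  1-simplices (10): [1,2], [1,3], [1,4], [1,5], [2,3], [2,4], [2,5], [3,4], [3,5], [4,5]
  2-simplices (10): [1,2,3], [1,2,4], [1,2,5], [1,3,4], [1,3,5], [1,4,5], [2,3,4], [2,3,5], [2,4,5], [3,4,5]
  3-simplices (5): [1,2,3,4], [1,2,3,5], [1,2,4,5], [1,3,4,5], [2,3,4,5]

Hence C_0 ≅ Z^5, C_1 ≅ Z^10, C_2 ≅ Z^10, C_3 ≅ Z^5.

Boundary ∂_1: C_1 → C_0 is given by ∂[p,q] = [q] − [p].
As a 5×10 matrix over Z this has rank 4, with invariant factors (1,1,1,1).

Boundary ∂_2: C_2 → C_1 maps a triangle to the signed sum of its edges. For instance
  ∂[1,2,4] = [2,4] − [1,4] + [1,2],
  ∂[2,3,5] = [3,5] − [2,5] + [2,3].
The resulting 10×10 matrix has rank 6, and its Smith normal form has invariant factors (1,1,1,1,1,1).

∂_3: C_3 → C_2 sends each 3-simplex σ to the alternating sum Σ_i (−1)^i (σ with its i-th vertex removed). For instance
  ∂[1,3,4,5] = [3,4,5] − [1,4,5] + [1,3,5] − [1,3,4],
  ∂[2,3,4,5] = [3,4,5] − [2,4,5] + [2,3,5] − [2,3,4].
The resulting 10×5 matrix has rank 4, and its Smith normal form has invariant factors (1,1,1,1).

Now H_k = ker ∂_k / im ∂_{k+1}, so:

  H_0: rank C_0 − rank ∂_1 = 5 − 4 = 1, and the invariant factors of ∂_1 are all 1, so H_0 ≅ Z.
  H_1: rank ker ∂_1 − rank ∂_2 = (10 − 4) − 6 = 0, and the invariant factors of ∂_2 are all 1, so H_1 ≅ 0.
  H_2: rank ker ∂_2 − rank ∂_3 = (10 − 6) − 4 = 0, and the invariant factors of ∂_3 are all 1, so H_2 ≅ 0.
  H_3: rank ker ∂_3 − rank ∂_4 = (5 − 4) − 0 = 1, and there is no ∂_4, so H_3 ≅ Z.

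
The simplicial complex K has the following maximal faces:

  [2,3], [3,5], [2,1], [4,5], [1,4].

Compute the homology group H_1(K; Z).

H_1 = Z.

We work with the vertex ordering 1 < 2 < 3 < 4 < 5. The simplices of K, each written with vertices in increasing order, are:

  0-simplices (5): [1], [2], [3], [4], [5]
  1-simplices (5): [1,2], [1,4], [2,3], [3,5], [4,5]

Hence C_0 ≅ Z^5, C_1 ≅ Z^5.

∂_1: C_1 → C_0 maps an edge to its endpoints' difference, ∂[p,q] = q − p. For instance
  ∂[3,5] = [5] − [3].
The 5×5 boundary matrix has rank 4 and Smith normal form diag(1,1,1,1).

From H_k ≅ ker(∂_k) / im(∂_{k+1}) we obtain:

  H_1: rank ker ∂_1 − rank ∂_2 = (5 − 4) − 0 = 1, and there is no ∂_2, so H_1 ≅ Z.

(K is a triangulation of the circle S^1.)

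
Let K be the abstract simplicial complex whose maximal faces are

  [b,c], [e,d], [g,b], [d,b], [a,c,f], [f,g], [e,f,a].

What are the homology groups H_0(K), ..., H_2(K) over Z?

H_0 = Z,  H_1 = Z^2,  H_2 = 0.

We work with the vertex ordering a < b < c < d < e < f < g. The simplices of K, each written with vertices in increasing order, are:

  0-simplices (7): a, b, c, d, e, f, g
  1-simplices (10): ac, ae, af, bc, bd, bg, cf, de, ef, fg
  2-simplices (2): acf, aef

so the chain groups are C_0 ≅ Z^7, C_1 ≅ Z^10, C_2 ≅ Z^2.

∂_1: C_1 → C_0 sends each edge [p,q] (with p < q) to q − p.
This gives a 7×10 integer matrix of rank 6; reducing to Smith normal form yields diagonal entries (1,1,1,1,1,1).

∂_2: C_2 → C_1 sends each 2-simplex [p,q,r] to [q,r] − [p,r] + [p,q]. For instance
  ∂aef = ef − af + ae,
  ∂acf = cf − af + ac.
As a 10×2 matrix over Z this has rank 2, with invariant factors (1,1).

Reading off H_k = ker ∂_k / im ∂_{k+1}:

  H_0: rank C_0 − rank ∂_1 = 7 − 6 = 1, and the invariant factors of ∂_1 are all 1, so H_0 ≅ Z.
  H_1: rank ker ∂_1 − rank ∂_2 = (10 − 6) − 2 = 2, and the invariant factors of ∂_2 are all 1, so H_1 ≅ Z^2.
  H_2: rank ker ∂_2 − rank ∂_3 = (2 − 2) − 0 = 0, and there is no ∂_3, so H_2 ≅ 0.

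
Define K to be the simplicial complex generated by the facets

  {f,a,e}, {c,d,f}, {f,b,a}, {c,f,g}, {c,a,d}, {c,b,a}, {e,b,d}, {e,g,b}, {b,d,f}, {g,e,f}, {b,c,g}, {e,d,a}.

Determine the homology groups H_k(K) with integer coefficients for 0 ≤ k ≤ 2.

H_0 ≅ Z,  H_1 ≅ Z/2,  H_2 = 0.

We work with the vertex ordering a < b < c < d < e < f < g. The simplices of K, each written with vertices in increasing order, are:

  0-simplices (7): a, b, c, d, e, f, g
  1-simplices (18): ab, ac, ad, ae, af, bc, bd, be, bf, bg, cd, cf, cg, de, df, ef, eg, fg
  2-simplices (12): abc, abf, acd, ade, aef, bcg, bde, bdf, beg, cdf, cfg, efg

so the chain groups are C_0 ≅ Z^7, C_1 ≅ Z^18, C_2 ≅ Z^12.

∂_1: C_1 → C_0 sends each edge [p,q] (with p < q) to q − p. For instance
  ∂bg = g − b.
The resulting 7×18 matrix has rank 6, and its Smith normal form has invariant factors (1,1,1,1,1,1).

∂_2: C_2 → C_1 maps a triangle to the signed sum of its edges. For instance
  ∂cfg = fg − cg + cf,
  ∂cdf = df − cf + cd.
The 18×12 boundary matrix has rank 12 and Smith normal form diag(1,1,1,1,1,1,1,1,1,1,1,2).

Now H_k = ker ∂_k / im ∂_{k+1}, so:

  H_0: rank C_0 − rank ∂_1 = 7 − 6 = 1, and the invariant factors of ∂_1 are all 1, so H_0 ≅ Z.
  H_1: rank ker ∂_1 − rank ∂_2 = (18 − 6) − 12 = 0, and ∂_2 has invariant factor 2 > 1, so H_1 ≅ Z/2.
  H_2: rank ker ∂_2 − rank ∂_3 = (12 − 12) − 0 = 0, and there is no ∂_3, so H_2 ≅ 0.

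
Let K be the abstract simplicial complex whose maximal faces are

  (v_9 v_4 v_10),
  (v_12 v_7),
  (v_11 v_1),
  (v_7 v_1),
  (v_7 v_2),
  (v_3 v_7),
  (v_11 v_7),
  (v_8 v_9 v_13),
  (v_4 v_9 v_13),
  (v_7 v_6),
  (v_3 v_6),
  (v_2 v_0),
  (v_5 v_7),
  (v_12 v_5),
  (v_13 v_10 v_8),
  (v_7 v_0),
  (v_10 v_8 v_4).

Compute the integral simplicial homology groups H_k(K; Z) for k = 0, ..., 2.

Take the total order v_0 < v_1 < v_2 < v_3 < v_4 < v_5 < v_6 < v_7 < v_8 < v_9 < v_10 < v_11 < v_12 < v_13 on the vertex set. Then K (dimension 2) consists of the simplices:

  0-simplices (14): [v_0], [v_1], [v_2], [v_3], [v_4], [v_5], [v_6], [v_7], [v_8], [v_9], [v_10], [v_11], [v_12], [v_13]
  1-simplices (22): (22 of them)
  2-simplices (5): [v_4,v_8,v_10], [v_4,v_9,v_10], [v_4,v_9,v_13], [v_8,v_9,v_13], [v_8,v_10,v_13]

so the chain groups are C_0 ≅ Z^14, C_1 ≅ Z^22, C_2 ≅ Z^5.

The boundary map ∂_1: C_1 → C_0 sends each edge [p,q] (with p < q) to q − p.
The resulting 14×22 matrix has rank 12, and its Smith normal form has invariant factors (1,1,1,1,1,1,1,1,1,1,1,1).

∂_2: C_2 → C_1 acts by ∂[p,q,r] = [q,r] − [p,r] + [p,q]. For instance
  ∂[v_8,v_9,v_13] = [v_9,v_13] − [v_8,v_13] + [v_8,v_9],
  ∂[v_4,v_9,v_13] = [v_9,v_13] − [v_4,v_13] + [v_4,v_9].
This gives a 22×5 integer matrix of rank 5; reducing to Smith normal form yields diagonal entries (1,1,1,1,1).

From H_k ≅ ker(∂_k) / im(∂_{k+1}) we obtain:

  H_0: rank C_0 − rank ∂_1 = 14 − 12 = 2, and the invariant factors of ∂_1 are all 1, so H_0 = Z^2.
  H_1: rank ker ∂_1 − rank ∂_2 = (22 − 12) − 5 = 5, and the invariant factors of ∂_2 are all 1, so H_1 = Z^5.
  H_2: rank ker ∂_2 − rank ∂_3 = (5 − 5) − 0 = 0, and there is no ∂_3, so H_2 = 0.

As a check, the Euler characteristic is 14 − 22 + 5 = -3, which agrees with 2 − 5 + 0 = -3.

H_0 ≅ Z^2,  H_1 ≅ Z^5,  H_2 = 0.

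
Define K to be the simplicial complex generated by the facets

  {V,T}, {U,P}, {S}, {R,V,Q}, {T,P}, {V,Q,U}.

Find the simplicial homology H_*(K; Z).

K has 7 vertices, 8 edges, 2 triangles.
rank ∂_0 = 0, rank ∂_1 = 5 ⇒ b_0 = 7 − 0 − 5 = 2; all invariant factors of ∂_1 are 1 so no torsion. So H_0 = Z^2.
rank ∂_1 = 5, rank ∂_2 = 2 ⇒ b_1 = 8 − 5 − 2 = 1; all invariant factors of ∂_2 are 1 so no torsion. So H_1 = Z.
rank ∂_2 = 2, rank ∂_3 = 0 ⇒ b_2 = 2 − 2 − 0 = 0. So H_2 = 0.

H_0 = Z^2,  H_1 = Z,  H_2 = 0.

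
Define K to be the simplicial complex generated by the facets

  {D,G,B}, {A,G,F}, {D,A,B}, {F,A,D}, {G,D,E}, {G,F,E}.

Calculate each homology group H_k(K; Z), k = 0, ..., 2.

Fix the vertex order A < B < D < E < F < G and write every simplex with vertices in increasing order. Then dim K = 2 and the simplices of K are:

  0-simplices (6): A, B, D, E, F, G
  1-simplices (12): AB, AD, AF, AG, BD, BG, DE, DF, DG, EF, EG, FG
  2-simplices (6): ABD, ADF, AFG, BDG, DEG, EFG

so the chain groups are C_0 ≅ Z^6, C_1 ≅ Z^12, C_2 ≅ Z^6.

Boundary ∂_1: C_1 → C_0 maps an edge to its endpoints' difference, ∂[p,q] = q − p. For instance
  ∂EF = F − E.
The resulting 6×12 matrix has rank 5, and its Smith normal form has invariant factors (1,1,1,1,1).

The boundary map ∂_2: C_2 → C_1 acts by ∂[p,q,r] = [q,r] − [p,r] + [p,q]. For instance
  ∂EFG = FG − EG + EF,
  ∂ADF = DF − AF + AD.
This gives a 12×6 integer matrix of rank 6; reducing to Smith normal form yields diagonal entries (1,1,1,1,1,1).

Computing H_k = (kernel of ∂_k) / (image of ∂_{k+1}):

  H_0: rank C_0 − rank ∂_1 = 6 − 5 = 1, and the invariant factors of ∂_1 are all 1, so H_0 ≅ Z.
  H_1: rank ker ∂_1 − rank ∂_2 = (12 − 5) − 6 = 1, and the invariant factors of ∂_2 are all 1, so H_1 ≅ Z.
  H_2: rank ker ∂_2 − rank ∂_3 = (6 − 6) − 0 = 0, and there is no ∂_3, so H_2 ≅ 0.

H_0 = Z,  H_1 = Z,  H_2 = 0.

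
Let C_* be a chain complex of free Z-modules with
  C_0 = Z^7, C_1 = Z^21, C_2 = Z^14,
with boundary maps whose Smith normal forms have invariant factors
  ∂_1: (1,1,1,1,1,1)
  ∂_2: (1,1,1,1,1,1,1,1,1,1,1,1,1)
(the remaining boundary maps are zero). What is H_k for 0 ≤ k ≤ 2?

H_0 ≅ Z,  H_1 ≅ Z^2,  H_2 ≅ Z.

H_0: b_0 = 7 − 0 − 6 = 1; torsion from ∂_1 factors > 1: none. So H_0 ≅ Z.
H_1: b_1 = 21 − 6 − 13 = 2; torsion from ∂_2 factors > 1: none. So H_1 ≅ Z^2.
H_2: b_2 = 14 − 13 − 0 = 1; torsion from ∂_3 factors > 1: none. So H_2 ≅ Z.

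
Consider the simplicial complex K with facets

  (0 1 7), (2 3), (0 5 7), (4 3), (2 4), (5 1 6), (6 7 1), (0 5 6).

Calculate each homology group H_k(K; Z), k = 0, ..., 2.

We work with the vertex ordering 0 < 1 < 2 < 3 < 4 < 5 < 6 < 7. The simplices of K, each written with vertices in increasing order, are:

  0-simplices (8): [0], [1], [2], [3], [4], [5], [6], [7]
  1-simplices (13): [0,1], [0,5], [0,6], [0,7], [1,5], [1,6], [1,7], [2,3], [2,4], [3,4], [5,6], [5,7], [6,7]
  2-simplices (5): [0,1,7], [0,5,6], [0,5,7], [1,5,6], [1,6,7]

Hence C_0 ≅ Z^8, C_1 ≅ Z^13, C_2 ≅ Z^5.

Boundary ∂_1: C_1 → C_0 is given by ∂[p,q] = [q] − [p]. For instance
  ∂[2,4] = [4] − [2].
The resulting 8×13 matrix has rank 6, and its Smith normal form has invariant factors (1,1,1,1,1,1).

The boundary map ∂_2: C_2 → C_1 maps a triangle to the signed sum of its edges. For instance
  ∂[0,5,6] = [5,6] − [0,6] + [0,5],
  ∂[1,6,7] = [6,7] − [1,7] + [1,6].
This gives a 13×5 integer matrix of rank 5; reducing to Smith normal form yields diagonal entries (1,1,1,1,1).

Now H_k = ker ∂_k / im ∂_{k+1}, so:

  H_0: rank C_0 − rank ∂_1 = 8 − 6 = 2, and the invariant factors of ∂_1 are all 1, so H_0 ≅ Z^2.
  H_1: rank ker ∂_1 − rank ∂_2 = (13 − 6) − 5 = 2, and the invariant factors of ∂_2 are all 1, so H_1 ≅ Z^2.
  H_2: rank ker ∂_2 − rank ∂_3 = (5 − 5) − 0 = 0, and there is no ∂_3, so H_2 ≅ 0.

H_0 = Z^2,  H_1 = Z^2,  H_2 = 0.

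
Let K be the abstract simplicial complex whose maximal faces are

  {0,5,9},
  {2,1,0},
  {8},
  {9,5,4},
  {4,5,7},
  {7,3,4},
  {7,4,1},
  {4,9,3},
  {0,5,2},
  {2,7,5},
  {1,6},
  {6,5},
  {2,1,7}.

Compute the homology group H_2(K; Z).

H_2 ≅ 0.

Order the vertices as 0 < 1 < 2 < 3 < 4 < 5 < 6 < 7 < 8 < 9. Listing each simplex with vertices in this order, K has dimension 2 with simplices:

  0-simplices (10): [0], [1], [2], [3], [4], [5], [6], [7], [8], [9]
  1-simplices (19): [0,1], [0,2], [0,5], [0,9], [1,2], [1,4], [1,6], [1,7], [2,5], [2,7], [3,4], [3,7], [3,9], [4,5], [4,7], [4,9], [5,6], [5,7], [5,9]
  2-simplices (10): [0,1,2], [0,2,5], [0,5,9], [1,2,7], [1,4,7], [2,5,7], [3,4,7], [3,4,9], [4,5,7], [4,5,9]

so the chain groups are C_0 ≅ Z^10, C_1 ≅ Z^19, C_2 ≅ Z^10.

Boundary ∂_1: C_1 → C_0 is given by ∂[p,q] = [q] − [p].
The resulting 10×19 matrix has rank 8, and its Smith normal form has invariant factors (1,1,1,1,1,1,1,1).

The boundary map ∂_2: C_2 → C_1 acts by ∂[p,q,r] = [q,r] − [p,r] + [p,q]. For instance
  ∂[3,4,7] = [4,7] − [3,7] + [3,4],
  ∂[4,5,9] = [5,9] − [4,9] + [4,5].
The 19×10 boundary matrix has rank 10 and Smith normal form diag(1,1,1,1,1,1,1,1,1,1).

Computing H_k = (kernel of ∂_k) / (image of ∂_{k+1}):

  H_2: rank ker ∂_2 − rank ∂_3 = (10 − 10) − 0 = 0, and there is no ∂_3, so H_2 ≅ 0.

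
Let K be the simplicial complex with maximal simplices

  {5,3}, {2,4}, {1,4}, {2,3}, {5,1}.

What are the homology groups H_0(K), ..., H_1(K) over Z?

H_0 ≅ Z,  H_1 ≅ Z.

K has 5 vertices, 5 edges.
rank ∂_0 = 0, rank ∂_1 = 4 ⇒ b_0 = 5 − 0 − 4 = 1; all invariant factors of ∂_1 are 1 so no torsion. So H_0 = Z.
rank ∂_1 = 4, rank ∂_2 = 0 ⇒ b_1 = 5 − 4 − 0 = 1. So H_1 = Z.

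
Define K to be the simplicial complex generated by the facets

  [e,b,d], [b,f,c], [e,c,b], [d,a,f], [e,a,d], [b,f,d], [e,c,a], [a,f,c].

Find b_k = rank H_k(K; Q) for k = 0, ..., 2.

b_0 = 1, b_1 = 0, b_2 = 1.

Fix the vertex order a < b < c < d < e < f and write every simplex with vertices in increasing order. Then dim K = 2 and the simplices of K are:

  0-simplices (6): a, b, c, d, e, f
  1-simplices (12): ac, ad, ae, af, bc, bd, be, bf, ce, cf, de, df
  2-simplices (8): ace, acf, ade, adf, bce, bcf, bde, bdf

giving chain groups C_0 ≅ Z^6, C_1 ≅ Z^12, C_2 ≅ Z^8.

Boundary ∂_1: C_1 → C_0 maps an edge to its endpoints' difference, ∂[p,q] = q − p.
As a 6×12 matrix over Z this has rank 5, with invariant factors (1,1,1,1,1).

The boundary map ∂_2: C_2 → C_1 sends each 2-simplex [p,q,r] to [q,r] − [p,r] + [p,q]. For instance
  ∂ace = ce − ae + ac,
  ∂bcf = cf − bf + bc.
This gives a 12×8 integer matrix of rank 7; reducing to Smith normal form yields diagonal entries (1,1,1,1,1,1,1).

Now H_k = ker ∂_k / im ∂_{k+1}, so:

  H_0: rank C_0 − rank ∂_1 = 6 − 5 = 1, and the invariant factors of ∂_1 are all 1, so H_0 = Z.
  H_1: rank ker ∂_1 − rank ∂_2 = (12 − 5) − 7 = 0, and the invariant factors of ∂_2 are all 1, so H_1 = 0.
  H_2: rank ker ∂_2 − rank ∂_3 = (8 − 7) − 0 = 1, and there is no ∂_3, so H_2 = Z.

Hence the Betti numbers are b_0 = 1, b_1 = 0, b_2 = 1.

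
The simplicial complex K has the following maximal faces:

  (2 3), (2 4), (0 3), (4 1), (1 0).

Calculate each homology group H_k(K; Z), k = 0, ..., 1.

H_0 = Z,  H_1 = Z.

K has 5 vertices, 5 edges.
rank ∂_0 = 0, rank ∂_1 = 4 ⇒ b_0 = 5 − 0 − 4 = 1; all invariant factors of ∂_1 are 1 so no torsion. So H_0 = Z.
rank ∂_1 = 4, rank ∂_2 = 0 ⇒ b_1 = 5 − 4 − 0 = 1. So H_1 = Z.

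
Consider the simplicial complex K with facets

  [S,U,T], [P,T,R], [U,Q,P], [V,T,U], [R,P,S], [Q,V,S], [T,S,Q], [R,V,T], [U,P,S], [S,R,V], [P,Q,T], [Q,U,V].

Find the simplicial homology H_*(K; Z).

K has 7 vertices, 18 edges, 12 triangles.
rank ∂_0 = 0, rank ∂_1 = 6 ⇒ b_0 = 7 − 0 − 6 = 1; all invariant factors of ∂_1 are 1 so no torsion. So H_0 = Z.
rank ∂_1 = 6, rank ∂_2 = 12 ⇒ b_1 = 18 − 6 − 12 = 0; ∂_2 has invariant factor(s) [2] giving torsion. So H_1 = Z/2Z.
rank ∂_2 = 12, rank ∂_3 = 0 ⇒ b_2 = 12 − 12 − 0 = 0. So H_2 = 0.

H_0 = Z,  H_1 = Z/2Z,  H_2 = 0.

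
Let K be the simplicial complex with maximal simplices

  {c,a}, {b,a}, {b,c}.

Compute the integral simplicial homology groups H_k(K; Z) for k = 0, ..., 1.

Order the vertices as a < b < c. Listing each simplex with vertices in this order, K has dimension 1 with simplices:

  0-simplices (3): a, b, c
  1-simplices (3): ab, ac, bc

so the chain groups are C_0 ≅ Z^3, C_1 ≅ Z^3.

Boundary ∂_1: C_1 → C_0 maps an edge to its endpoints' difference, ∂[p,q] = q − p.
This gives a 3×3 integer matrix of rank 2; reducing to Smith normal form yields diagonal entries (1,1).

Now H_k = ker ∂_k / im ∂_{k+1}, so:

  H_0: rank C_0 − rank ∂_1 = 3 − 2 = 1, and the invariant factors of ∂_1 are all 1, so H_0 ≅ Z.
  H_1: rank ker ∂_1 − rank ∂_2 = (3 − 2) − 0 = 1, and there is no ∂_2, so H_1 ≅ Z.

(K is a triangulation of the circle S^1.)

H_0 ≅ Z,  H_1 ≅ Z.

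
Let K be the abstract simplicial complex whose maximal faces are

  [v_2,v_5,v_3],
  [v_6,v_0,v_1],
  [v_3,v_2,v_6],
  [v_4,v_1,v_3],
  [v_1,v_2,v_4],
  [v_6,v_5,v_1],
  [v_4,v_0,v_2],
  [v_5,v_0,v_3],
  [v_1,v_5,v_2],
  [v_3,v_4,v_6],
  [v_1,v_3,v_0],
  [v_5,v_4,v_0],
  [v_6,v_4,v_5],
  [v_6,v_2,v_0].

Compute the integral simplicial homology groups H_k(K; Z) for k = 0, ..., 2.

Fix the vertex order v_0 < v_1 < v_2 < v_3 < v_4 < v_5 < v_6 and write every simplex with vertices in increasing order. Then dim K = 2 and the simplices of K are:

  0-simplices (7): [v_0], [v_1], [v_2], [v_3], [v_4], [v_5], [v_6]
  1-simplices (21): (21 of them)
  2-simplices (14): (14 of them)

giving chain groups C_0 ≅ Z^7, C_1 ≅ Z^21, C_2 ≅ Z^14.

The boundary map ∂_1: C_1 → C_0 maps an edge to its endpoints' difference, ∂[p,q] = q − p.
As a 7×21 matrix over Z this has rank 6, with invariant factors (1,1,1,1,1,1).

∂_2: C_2 → C_1 sends each 2-simplex [p,q,r] to [q,r] − [p,r] + [p,q]. For instance
  ∂[v_3,v_4,v_6] = [v_4,v_6] − [v_3,v_6] + [v_3,v_4],
  ∂[v_0,v_1,v_6] = [v_1,v_6] − [v_0,v_6] + [v_0,v_1].
As a 21×14 matrix over Z this has rank 13, with invariant factors (1,1,1,1,1,1,1,1,1,1,1,1,1).

From H_k ≅ ker(∂_k) / im(∂_{k+1}) we obtain:

  H_0: rank C_0 − rank ∂_1 = 7 − 6 = 1, and the invariant factors of ∂_1 are all 1, so H_0 ≅ Z.
  H_1: rank ker ∂_1 − rank ∂_2 = (21 − 6) − 13 = 2, and the invariant factors of ∂_2 are all 1, so H_1 ≅ Z^2.
  H_2: rank ker ∂_2 − rank ∂_3 = (14 − 13) − 0 = 1, and there is no ∂_3, so H_2 ≅ Z.

As a check, the Euler characteristic is 7 − 21 + 14 = 0, which agrees with 1 − 2 + 1 = 0.
(K is a triangulation of the torus T^2.)

H_0 ≅ Z,  H_1 ≅ Z^2,  H_2 ≅ Z.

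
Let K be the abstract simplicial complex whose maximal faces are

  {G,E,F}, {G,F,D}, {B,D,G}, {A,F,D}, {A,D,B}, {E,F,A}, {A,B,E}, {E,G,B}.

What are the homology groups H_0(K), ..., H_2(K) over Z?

We work with the vertex ordering A < B < D < E < F < G. The simplices of K, each written with vertices in increasing order, are:

  0-simplices (6): A, B, D, E, F, G
  1-simplices (12): AB, AD, AE, AF, BD, BE, BG, DF, DG, EF, EG, FG
  2-simplices (8): ABD, ABE, ADF, AEF, BDG, BEG, DFG, EFG

Hence C_0 ≅ Z^6, C_1 ≅ Z^12, C_2 ≅ Z^8.

The boundary map ∂_1: C_1 → C_0 maps an edge to its endpoints' difference, ∂[p,q] = q − p. For instance
  ∂BD = D − B.
This gives a 6×12 integer matrix of rank 5; reducing to Smith normal form yields diagonal entries (1,1,1,1,1).

The boundary map ∂_2: C_2 → C_1 maps a triangle to the signed sum of its edges. For instance
  ∂AEF = EF − AF + AE,
  ∂ABE = BE − AE + AB.
As a 12×8 matrix over Z this has rank 7, with invariant factors (1,1,1,1,1,1,1).

Now H_k = ker ∂_k / im ∂_{k+1}, so:

  H_0: rank C_0 − rank ∂_1 = 6 − 5 = 1, and the invariant factors of ∂_1 are all 1, so H_0 ≅ Z.
  H_1: rank ker ∂_1 − rank ∂_2 = (12 − 5) − 7 = 0, and the invariant factors of ∂_2 are all 1, so H_1 ≅ 0.
  H_2: rank ker ∂_2 − rank ∂_3 = (8 − 7) − 0 = 1, and there is no ∂_3, so H_2 ≅ Z.

(K is a triangulation of the 2-sphere S^2.)

H_0 ≅ Z,  H_1 = 0,  H_2 ≅ Z.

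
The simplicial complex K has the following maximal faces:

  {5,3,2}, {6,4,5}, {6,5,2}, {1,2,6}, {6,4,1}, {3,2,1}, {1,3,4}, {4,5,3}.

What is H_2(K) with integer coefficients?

H_2 ≅ Z.

We work with the vertex ordering 1 < 2 < 3 < 4 < 5 < 6. The simplices of K, each written with vertices in increasing order, are:

  0-simplices (6): [1], [2], [3], [4], [5], [6]
  1-simplices (12): [1,2], [1,3], [1,4], [1,6], [2,3], [2,5], [2,6], [3,4], [3,5], [4,5], [4,6], [5,6]
  2-simplices (8): [1,2,3], [1,2,6], [1,3,4], [1,4,6], [2,3,5], [2,5,6], [3,4,5], [4,5,6]

Hence C_0 ≅ Z^6, C_1 ≅ Z^12, C_2 ≅ Z^8.

Boundary ∂_1: C_1 → C_0 is given by ∂[p,q] = [q] − [p]. For instance
  ∂[5,6] = [6] − [5].
This gives a 6×12 integer matrix of rank 5; reducing to Smith normal form yields diagonal entries (1,1,1,1,1).

∂_2: C_2 → C_1 sends each 2-simplex [p,q,r] to [q,r] − [p,r] + [p,q]. For instance
  ∂[4,5,6] = [5,6] − [4,6] + [4,5],
  ∂[2,5,6] = [5,6] − [2,6] + [2,5].
The resulting 12×8 matrix has rank 7, and its Smith normal form has invariant factors (1,1,1,1,1,1,1).

From H_k ≅ ker(∂_k) / im(∂_{k+1}) we obtain:

  H_2: rank ker ∂_2 − rank ∂_3 = (8 − 7) − 0 = 1, and there is no ∂_3, so H_2 ≅ Z.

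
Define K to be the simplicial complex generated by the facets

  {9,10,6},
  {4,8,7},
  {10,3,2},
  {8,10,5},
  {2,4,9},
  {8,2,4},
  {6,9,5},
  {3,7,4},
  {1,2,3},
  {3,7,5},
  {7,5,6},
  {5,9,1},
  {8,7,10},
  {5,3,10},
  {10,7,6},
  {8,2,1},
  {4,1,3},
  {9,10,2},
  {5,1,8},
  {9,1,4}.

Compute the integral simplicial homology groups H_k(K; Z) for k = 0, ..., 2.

Order the vertices as 1 < 2 < 3 < 4 < 5 < 6 < 7 < 8 < 9 < 10. Listing each simplex with vertices in this order, K has dimension 2 with simplices:

  0-simplices (10): [1], [2], [3], [4], [5], [6], [7], [8], [9], [10]
  1-simplices (30): (30 of them)
  2-simplices (20): (20 of them)

Hence C_0 ≅ Z^10, C_1 ≅ Z^30, C_2 ≅ Z^20.

The boundary map ∂_1: C_1 → C_0 maps an edge to its endpoints' difference, ∂[p,q] = q − p.
As a 10×30 matrix over Z this has rank 9, with invariant factors (1,1,1,1,1,1,1,1,1).

Boundary ∂_2: C_2 → C_1 acts by ∂[p,q,r] = [q,r] − [p,r] + [p,q]. For instance
  ∂[1,4,9] = [4,9] − [1,9] + [1,4],
  ∂[1,5,9] = [5,9] − [1,9] + [1,5].
The 30×20 boundary matrix has rank 20 and Smith normal form diag(1,1,1,1,1,1,1,1,1,1,1,1,1,1,1,1,1,1,1,2).

Computing H_k = (kernel of ∂_k) / (image of ∂_{k+1}):

  H_0: rank C_0 − rank ∂_1 = 10 − 9 = 1, and the invariant factors of ∂_1 are all 1, so H_0 ≅ Z.
  H_1: rank ker ∂_1 − rank ∂_2 = (30 − 9) − 20 = 1, and ∂_2 has invariant factor 2 > 1, so H_1 ≅ Z ⊕ Z/2Z.
  H_2: rank ker ∂_2 − rank ∂_3 = (20 − 20) − 0 = 0, and there is no ∂_3, so H_2 ≅ 0.

H_0 = Z,  H_1 = Z ⊕ Z/2Z,  H_2 = 0.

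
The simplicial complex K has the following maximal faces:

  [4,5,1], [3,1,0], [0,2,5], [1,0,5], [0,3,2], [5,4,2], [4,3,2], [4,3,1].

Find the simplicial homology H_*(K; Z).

Take the total order 0 < 1 < 2 < 3 < 4 < 5 on the vertex set. Then K (dimension 2) consists of the simplices:

  0-simplices (6): [0], [1], [2], [3], [4], [5]
  1-simplices (12): [0,1], [0,2], [0,3], [0,5], [1,3], [1,4], [1,5], [2,3], [2,4], [2,5], [3,4], [4,5]
  2-simplices (8): [0,1,3], [0,1,5], [0,2,3], [0,2,5], [1,3,4], [1,4,5], [2,3,4], [2,4,5]

so the chain groups are C_0 ≅ Z^6, C_1 ≅ Z^12, C_2 ≅ Z^8.

∂_1: C_1 → C_0 maps an edge to its endpoints' difference, ∂[p,q] = q − p. For instance
  ∂[0,5] = [5] − [0].
The resulting 6×12 matrix has rank 5, and its Smith normal form has invariant factors (1,1,1,1,1).

∂_2: C_2 → C_1 maps a triangle to the signed sum of its edges. For instance
  ∂[1,4,5] = [4,5] − [1,5] + [1,4],
  ∂[2,3,4] = [3,4] − [2,4] + [2,3].
The resulting 12×8 matrix has rank 7, and its Smith normal form has invariant factors (1,1,1,1,1,1,1).

From H_k ≅ ker(∂_k) / im(∂_{k+1}) we obtain:

  H_0: rank C_0 − rank ∂_1 = 6 − 5 = 1, and the invariant factors of ∂_1 are all 1, so H_0 = Z.
  H_1: rank ker ∂_1 − rank ∂_2 = (12 − 5) − 7 = 0, and the invariant factors of ∂_2 are all 1, so H_1 = 0.
  H_2: rank ker ∂_2 − rank ∂_3 = (8 − 7) − 0 = 1, and there is no ∂_3, so H_2 = Z.

(K is a triangulation of the 2-sphere S^2.)

H_0 = Z,  H_1 = 0,  H_2 = Z.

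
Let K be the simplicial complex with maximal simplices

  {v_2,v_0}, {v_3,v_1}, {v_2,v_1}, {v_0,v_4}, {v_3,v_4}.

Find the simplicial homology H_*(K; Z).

Fix the vertex order v_0 < v_1 < v_2 < v_3 < v_4 and write every simplex with vertices in increasing order. Then dim K = 1 and the simplices of K are:

  0-simplices (5): [v_0], [v_1], [v_2], [v_3], [v_4]
  1-simplices (5): [v_0,v_2], [v_0,v_4], [v_1,v_2], [v_1,v_3], [v_3,v_4]

giving chain groups C_0 ≅ Z^5, C_1 ≅ Z^5.

∂_1: C_1 → C_0 is given by ∂[p,q] = [q] − [p].
The 5×5 boundary matrix has rank 4 and Smith normal form diag(1,1,1,1).

Computing H_k = (kernel of ∂_k) / (image of ∂_{k+1}):

  H_0: rank C_0 − rank ∂_1 = 5 − 4 = 1, and the invariant factors of ∂_1 are all 1, so H_0 ≅ Z.
  H_1: rank ker ∂_1 − rank ∂_2 = (5 − 4) − 0 = 1, and there is no ∂_2, so H_1 ≅ Z.

As a check, the Euler characteristic is 5 − 5 = 0, which agrees with 1 − 1 = 0.

H_0 = Z,  H_1 = Z.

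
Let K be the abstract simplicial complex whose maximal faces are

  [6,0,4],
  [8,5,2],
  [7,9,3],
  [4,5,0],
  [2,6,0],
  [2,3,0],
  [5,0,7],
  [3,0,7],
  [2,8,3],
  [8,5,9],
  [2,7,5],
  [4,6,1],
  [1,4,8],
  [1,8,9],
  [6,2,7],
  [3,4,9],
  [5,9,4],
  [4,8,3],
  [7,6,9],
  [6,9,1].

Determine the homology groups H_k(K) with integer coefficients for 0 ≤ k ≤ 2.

Take the total order 0 < 1 < 2 < 3 < 4 < 5 < 6 < 7 < 8 < 9 on the vertex set. Then K (dimension 2) consists of the simplices:

  0-simplices (10): [0], [1], [2], [3], [4], [5], [6], [7], [8], [9]
  1-simplices (30): (30 of them)
  2-simplices (20): (20 of them)

giving chain groups C_0 ≅ Z^10, C_1 ≅ Z^30, C_2 ≅ Z^20.

Boundary ∂_1: C_1 → C_0 is given by ∂[p,q] = [q] − [p].
This gives a 10×30 integer matrix of rank 9; reducing to Smith normal form yields diagonal entries (1,1,1,1,1,1,1,1,1).

∂_2: C_2 → C_1 maps a triangle to the signed sum of its edges. For instance
  ∂[0,4,5] = [4,5] − [0,5] + [0,4],
  ∂[2,5,7] = [5,7] − [2,7] + [2,5].
As a 30×20 matrix over Z this has rank 20, with invariant factors (1,1,1,1,1,1,1,1,1,1,1,1,1,1,1,1,1,1,1,2).

Computing H_k = (kernel of ∂_k) / (image of ∂_{k+1}):

  H_0: rank C_0 − rank ∂_1 = 10 − 9 = 1, and the invariant factors of ∂_1 are all 1, so H_0 ≅ Z.
  H_1: rank ker ∂_1 − rank ∂_2 = (30 − 9) − 20 = 1, and ∂_2 has invariant factor 2 > 1, so H_1 ≅ Z ⊕ Z/2Z.
  H_2: rank ker ∂_2 − rank ∂_3 = (20 − 20) − 0 = 0, and there is no ∂_3, so H_2 ≅ 0.

(K is a triangulation of the Klein bottle.)

H_0 ≅ Z,  H_1 ≅ Z ⊕ Z/2Z,  H_2 = 0.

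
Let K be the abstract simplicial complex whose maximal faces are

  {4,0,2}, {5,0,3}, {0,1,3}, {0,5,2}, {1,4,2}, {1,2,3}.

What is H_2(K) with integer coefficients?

Fix the vertex order 0 < 1 < 2 < 3 < 4 < 5 and write every simplex with vertices in increasing order. Then dim K = 2 and the simplices of K are:

  0-simplices (6): [0], [1], [2], [3], [4], [5]
  1-simplices (12): [0,1], [0,2], [0,3], [0,4], [0,5], [1,2], [1,3], [1,4], [2,3], [2,4], [2,5], [3,5]
  2-simplices (6): [0,1,3], [0,2,4], [0,2,5], [0,3,5], [1,2,3], [1,2,4]

giving chain groups C_0 ≅ Z^6, C_1 ≅ Z^12, C_2 ≅ Z^6.

Boundary ∂_1: C_1 → C_0 sends each edge [p,q] (with p < q) to q − p.
The 6×12 boundary matrix has rank 5 and Smith normal form diag(1,1,1,1,1).

The boundary map ∂_2: C_2 → C_1 acts by ∂[p,q,r] = [q,r] − [p,r] + [p,q]. For instance
  ∂[0,1,3] = [1,3] − [0,3] + [0,1],
  ∂[1,2,3] = [2,3] − [1,3] + [1,2].
This gives a 12×6 integer matrix of rank 6; reducing to Smith normal form yields diagonal entries (1,1,1,1,1,1).

Computing H_k = (kernel of ∂_k) / (image of ∂_{k+1}):

  H_2: rank ker ∂_2 − rank ∂_3 = (6 − 6) − 0 = 0, and there is no ∂_3, so H_2 ≅ 0.

(K is a triangulation of the cylinder S^1 x I.)

H_2 = 0.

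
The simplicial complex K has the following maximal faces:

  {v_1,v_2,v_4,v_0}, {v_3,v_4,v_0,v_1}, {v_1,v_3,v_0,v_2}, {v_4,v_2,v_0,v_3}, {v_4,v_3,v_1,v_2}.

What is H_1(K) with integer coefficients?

K has 5 vertices, 10 edges, 10 triangles, 5 3-simplices.
rank ∂_1 = 4, rank ∂_2 = 6 ⇒ b_1 = 10 − 4 − 6 = 0; all invariant factors of ∂_2 are 1 so no torsion. So H_1 ≅ 0.

H_1 ≅ 0.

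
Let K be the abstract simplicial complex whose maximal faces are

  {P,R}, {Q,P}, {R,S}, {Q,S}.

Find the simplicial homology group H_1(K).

H_1 ≅ Z.

Order the vertices as P < Q < R < S. Listing each simplex with vertices in this order, K has dimension 1 with simplices:

  0-simplices (4): P, Q, R, S
  1-simplices (4): PQ, PR, QS, RS

Hence C_0 ≅ Z^4, C_1 ≅ Z^4.

Boundary ∂_1: C_1 → C_0 is given by ∂[p,q] = [q] − [p]. For instance
  ∂PQ = Q − P.
The 4×4 boundary matrix has rank 3 and Smith normal form diag(1,1,1).

Now H_k = ker ∂_k / im ∂_{k+1}, so:

  H_1: rank ker ∂_1 − rank ∂_2 = (4 − 3) − 0 = 1, and there is no ∂_2, so H_1 ≅ Z.

(K is a triangulation of the circle S^1.)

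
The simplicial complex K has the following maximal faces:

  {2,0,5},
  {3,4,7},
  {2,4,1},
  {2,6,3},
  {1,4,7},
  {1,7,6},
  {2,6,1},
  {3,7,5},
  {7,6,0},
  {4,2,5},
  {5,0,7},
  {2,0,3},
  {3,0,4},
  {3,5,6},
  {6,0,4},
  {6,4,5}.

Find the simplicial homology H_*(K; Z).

Take the total order 0 < 1 < 2 < 3 < 4 < 5 < 6 < 7 on the vertex set. Then K (dimension 2) consists of the simplices:

  0-simplices (8): [0], [1], [2], [3], [4], [5], [6], [7]
  1-simplices (24): (24 of them)
  2-simplices (16): [0,2,3], [0,2,5], [0,3,4], [0,4,6], [0,5,7], [0,6,7], [1,2,4], [1,2,6], [1,4,7], [1,6,7], [2,3,6], [2,4,5], [3,4,7], [3,5,6], [3,5,7], [4,5,6]

Hence C_0 ≅ Z^8, C_1 ≅ Z^24, C_2 ≅ Z^16.

∂_1: C_1 → C_0 maps an edge to its endpoints' difference, ∂[p,q] = q − p.
The resulting 8×24 matrix has rank 7, and its Smith normal form has invariant factors (1,1,1,1,1,1,1).

The boundary map ∂_2: C_2 → C_1 maps a triangle to the signed sum of its edges. For instance
  ∂[1,2,4] = [2,4] − [1,4] + [1,2],
  ∂[4,5,6] = [5,6] − [4,6] + [4,5].
The 24×16 boundary matrix has rank 15 and Smith normal form diag(1,1,1,1,1,1,1,1,1,1,1,1,1,1,1).

Reading off H_k = ker ∂_k / im ∂_{k+1}:

  H_0: rank C_0 − rank ∂_1 = 8 − 7 = 1, and the invariant factors of ∂_1 are all 1, so H_0 ≅ Z.
  H_1: rank ker ∂_1 − rank ∂_2 = (24 − 7) − 15 = 2, and the invariant factors of ∂_2 are all 1, so H_1 ≅ Z^2.
  H_2: rank ker ∂_2 − rank ∂_3 = (16 − 15) − 0 = 1, and there is no ∂_3, so H_2 ≅ Z.

(K is a triangulation of the torus T^2.)

H_0 ≅ Z,  H_1 ≅ Z^2,  H_2 ≅ Z.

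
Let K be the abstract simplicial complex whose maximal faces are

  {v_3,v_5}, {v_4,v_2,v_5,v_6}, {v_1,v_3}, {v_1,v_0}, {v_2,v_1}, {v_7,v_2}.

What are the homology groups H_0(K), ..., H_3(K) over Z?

H_0 ≅ Z,  H_1 ≅ Z,  H_2 = 0,  H_3 = 0.

We work with the vertex ordering v_0 < v_1 < v_2 < v_3 < v_4 < v_5 < v_6 < v_7. The simplices of K, each written with vertices in increasing order, are:

  0-simplices (8): [v_0], [v_1], [v_2], [v_3], [v_4], [v_5], [v_6], [v_7]
  1-simplices (11): [v_0,v_1], [v_1,v_2], [v_1,v_3], [v_2,v_4], [v_2,v_5], [v_2,v_6], [v_2,v_7], [v_3,v_5], [v_4,v_5], [v_4,v_6], [v_5,v_6]
  2-simplices (4): [v_2,v_4,v_5], [v_2,v_4,v_6], [v_2,v_5,v_6], [v_4,v_5,v_6]
  3-simplices (1): [v_2,v_4,v_5,v_6]

so the chain groups are C_0 ≅ Z^8, C_1 ≅ Z^11, C_2 ≅ Z^4, C_3 ≅ Z^1.

Boundary ∂_1: C_1 → C_0 sends each edge [p,q] (with p < q) to q − p.
As a 8×11 matrix over Z this has rank 7, with invariant factors (1,1,1,1,1,1,1).

∂_2: C_2 → C_1 sends each 2-simplex [p,q,r] to [q,r] − [p,r] + [p,q]. For instance
  ∂[v_2,v_4,v_5] = [v_4,v_5] − [v_2,v_5] + [v_2,v_4],
  ∂[v_4,v_5,v_6] = [v_5,v_6] − [v_4,v_6] + [v_4,v_5].
This gives a 11×4 integer matrix of rank 3; reducing to Smith normal form yields diagonal entries (1,1,1).

Boundary ∂_3: C_3 → C_2 sends each 3-simplex σ to the alternating sum Σ_i (−1)^i (σ with its i-th vertex removed). For instance
  ∂[v_2,v_4,v_5,v_6] = [v_4,v_5,v_6] − [v_2,v_5,v_6] + [v_2,v_4,v_6] − [v_2,v_4,v_5].
The resulting 4×1 matrix has rank 1, and its Smith normal form has invariant factors (1).

Now H_k = ker ∂_k / im ∂_{k+1}, so:

  H_0: rank C_0 − rank ∂_1 = 8 − 7 = 1, and the invariant factors of ∂_1 are all 1, so H_0 ≅ Z.
  H_1: rank ker ∂_1 − rank ∂_2 = (11 − 7) − 3 = 1, and the invariant factors of ∂_2 are all 1, so H_1 ≅ Z.
  H_2: rank ker ∂_2 − rank ∂_3 = (4 − 3) − 1 = 0, and the invariant factors of ∂_3 are all 1, so H_2 ≅ 0.
  H_3: rank ker ∂_3 − rank ∂_4 = (1 − 1) − 0 = 0, and there is no ∂_4, so H_3 ≅ 0.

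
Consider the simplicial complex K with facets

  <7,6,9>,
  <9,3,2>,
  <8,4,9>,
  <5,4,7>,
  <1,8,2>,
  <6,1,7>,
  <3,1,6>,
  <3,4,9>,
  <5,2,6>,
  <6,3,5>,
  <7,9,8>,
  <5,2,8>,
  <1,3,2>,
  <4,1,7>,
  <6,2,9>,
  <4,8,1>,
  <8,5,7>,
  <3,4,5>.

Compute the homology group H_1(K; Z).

H_1 = Z ⊕ Z/2Z.

Take the total order 1 < 2 < 3 < 4 < 5 < 6 < 7 < 8 < 9 on the vertex set. Then K (dimension 2) consists of the simplices:

  0-simplices (9): [1], [2], [3], [4], [5], [6], [7], [8], [9]
  1-simplices (27): (27 of them)
  2-simplices (18): [1,2,3], [1,2,8], [1,3,6], [1,4,7], [1,4,8], [1,6,7], [2,3,9], [2,5,6], [2,5,8], [2,6,9], [3,4,5], [3,4,9], [3,5,6], [4,5,7], [4,8,9], [5,7,8], [6,7,9], [7,8,9]

so the chain groups are C_0 ≅ Z^9, C_1 ≅ Z^27, C_2 ≅ Z^18.

Boundary ∂_1: C_1 → C_0 maps an edge to its endpoints' difference, ∂[p,q] = q − p. For instance
  ∂[2,9] = [9] − [2].
This gives a 9×27 integer matrix of rank 8; reducing to Smith normal form yields diagonal entries (1,1,1,1,1,1,1,1).

The boundary map ∂_2: C_2 → C_1 acts by ∂[p,q,r] = [q,r] − [p,r] + [p,q]. For instance
  ∂[7,8,9] = [8,9] − [7,9] + [7,8],
  ∂[1,4,7] = [4,7] − [1,7] + [1,4].
This gives a 27×18 integer matrix of rank 18; reducing to Smith normal form yields diagonal entries (1,1,1,1,1,1,1,1,1,1,1,1,1,1,1,1,1,2).

Reading off H_k = ker ∂_k / im ∂_{k+1}:

  H_1: rank ker ∂_1 − rank ∂_2 = (27 − 8) − 18 = 1, and ∂_2 has invariant factor 2 > 1, so H_1 = Z ⊕ Z/2Z.

(K is a triangulation of the Klein bottle.)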